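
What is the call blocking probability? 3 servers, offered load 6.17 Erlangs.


B(N,A) = (A^N/N!) / sum(A^k/k!, k=0..N) with N=3, A=6.17 = 0.599

0.599


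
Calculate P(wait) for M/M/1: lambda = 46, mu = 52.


P(wait) = rho = lambda/mu = 46/52 = 0.8846

0.8846


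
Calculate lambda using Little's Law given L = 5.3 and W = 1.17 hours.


lambda = L / W = 5.3 / 1.17 = 4.53 per hour

4.53 per hour


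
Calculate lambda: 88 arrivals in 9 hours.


lambda = total arrivals / time = 88 / 9 = 9.78 per hour

9.78 per hour


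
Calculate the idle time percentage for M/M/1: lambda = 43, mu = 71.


Idle fraction = (1 - rho) * 100 = (1 - 43/71) * 100 = 39.4%

39.4%


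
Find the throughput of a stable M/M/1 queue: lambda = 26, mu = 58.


For a stable queue (lambda < mu), throughput = lambda = 26 per hour

26 per hour


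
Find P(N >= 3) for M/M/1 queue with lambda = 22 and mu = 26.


P(N >= 3) = rho^3 = (22/26)^3 = 0.6058

0.6058


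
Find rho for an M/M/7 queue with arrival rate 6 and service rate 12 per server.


rho = lambda/(c*mu) = 6/(7*12) = 0.0714

0.0714


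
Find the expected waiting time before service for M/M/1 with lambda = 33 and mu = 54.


rho = 33/54; Wq = rho/(mu - lambda) = 0.0291 hours

0.0291 hours


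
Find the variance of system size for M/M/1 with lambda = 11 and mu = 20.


rho = 11/20; Var(N) = rho/(1-rho)^2 = 2.72

2.72


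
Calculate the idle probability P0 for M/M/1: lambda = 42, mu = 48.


P0 = 1 - rho = 1 - 42/48 = 0.125

0.125


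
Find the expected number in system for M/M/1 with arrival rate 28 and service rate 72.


rho = 28/72; L = rho/(1-rho) = 0.64

0.64


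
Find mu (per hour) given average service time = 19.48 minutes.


mu = 60 / avg_service_time = 60 / 19.48 = 3.08 per hour

3.08 per hour


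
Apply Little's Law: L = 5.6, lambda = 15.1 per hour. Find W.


W = L / lambda = 5.6 / 15.1 = 0.3709 hours

0.3709 hours


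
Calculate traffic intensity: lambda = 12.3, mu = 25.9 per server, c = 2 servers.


rho = lambda / (c * mu) = 12.3 / (2 * 25.9) = 0.2375

0.2375


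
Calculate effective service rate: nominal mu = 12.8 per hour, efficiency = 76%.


Effective rate = mu * efficiency = 12.8 * 0.76 = 9.73 per hour

9.73 per hour


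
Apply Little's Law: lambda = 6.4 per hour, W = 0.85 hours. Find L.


L = lambda * W = 6.4 * 0.85 = 5.44

5.44


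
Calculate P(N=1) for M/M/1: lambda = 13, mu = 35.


rho = 13/35; P(n) = (1-rho)*rho^n = (1-13/35)*(13/35)^1 = 0.2335

0.2335


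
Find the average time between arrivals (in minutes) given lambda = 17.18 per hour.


Mean interarrival time = 60/lambda = 60/17.18 = 3.49 minutes

3.49 minutes


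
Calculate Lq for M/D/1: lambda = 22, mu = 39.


M/D/1: Lq = rho^2 / (2*(1-rho)) where rho = 22/39; Lq = 0.37

0.37


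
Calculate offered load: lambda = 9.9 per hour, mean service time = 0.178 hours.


Offered load a = lambda * E[S] = 9.9 * 0.178 = 1.76 Erlangs

1.76 Erlangs


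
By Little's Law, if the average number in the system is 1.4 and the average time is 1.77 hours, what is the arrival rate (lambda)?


lambda = L / W = 1.4 / 1.77 = 0.79 per hour

0.79 per hour


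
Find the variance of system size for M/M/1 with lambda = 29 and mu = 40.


rho = 29/40; Var(N) = rho/(1-rho)^2 = 9.59

9.59


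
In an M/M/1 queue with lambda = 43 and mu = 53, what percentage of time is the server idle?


Idle fraction = (1 - rho) * 100 = (1 - 43/53) * 100 = 18.9%

18.9%


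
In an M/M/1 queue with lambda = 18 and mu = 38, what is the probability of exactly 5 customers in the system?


rho = 18/38; P(n) = (1-rho)*rho^n = (1-18/38)*(18/38)^5 = 0.0126

0.0126


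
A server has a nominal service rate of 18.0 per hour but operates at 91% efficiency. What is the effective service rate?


Effective rate = mu * efficiency = 18.0 * 0.91 = 16.38 per hour

16.38 per hour


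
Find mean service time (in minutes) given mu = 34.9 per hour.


Mean service time = 60/mu = 60/34.9 = 1.72 minutes

1.72 minutes


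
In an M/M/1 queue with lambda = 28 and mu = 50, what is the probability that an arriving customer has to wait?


P(wait) = rho = lambda/mu = 28/50 = 0.56

0.56


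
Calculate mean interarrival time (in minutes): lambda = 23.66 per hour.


Mean interarrival time = 60/lambda = 60/23.66 = 2.54 minutes

2.54 minutes


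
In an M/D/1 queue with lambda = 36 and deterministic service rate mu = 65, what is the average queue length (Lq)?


M/D/1: Lq = rho^2 / (2*(1-rho)) where rho = 36/65; Lq = 0.34

0.34


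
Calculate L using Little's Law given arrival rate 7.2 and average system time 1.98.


L = lambda * W = 7.2 * 1.98 = 14.26

14.26


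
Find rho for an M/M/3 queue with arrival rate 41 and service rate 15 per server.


rho = lambda/(c*mu) = 41/(3*15) = 0.9111

0.9111


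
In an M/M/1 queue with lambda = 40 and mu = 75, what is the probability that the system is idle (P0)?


P0 = 1 - rho = 1 - 40/75 = 0.4667

0.4667


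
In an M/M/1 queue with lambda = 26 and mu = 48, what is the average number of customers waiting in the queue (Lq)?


rho = 26/48; Lq = rho^2/(1-rho) = 0.64

0.64


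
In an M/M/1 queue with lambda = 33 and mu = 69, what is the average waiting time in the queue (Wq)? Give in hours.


rho = 33/69; Wq = rho/(mu - lambda) = 0.0133 hours

0.0133 hours


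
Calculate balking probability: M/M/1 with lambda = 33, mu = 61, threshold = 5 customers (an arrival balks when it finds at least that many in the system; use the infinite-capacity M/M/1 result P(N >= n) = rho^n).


P(N >= 5) = rho^5 = (33/61)^5 = 0.0463

0.0463


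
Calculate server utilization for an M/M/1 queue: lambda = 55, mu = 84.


rho = lambda/mu = 55/84 = 0.6548

0.6548


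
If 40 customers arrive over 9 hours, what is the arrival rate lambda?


lambda = total arrivals / time = 40 / 9 = 4.44 per hour

4.44 per hour


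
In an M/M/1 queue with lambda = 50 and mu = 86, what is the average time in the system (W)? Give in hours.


W = 1/(mu - lambda) = 1/(86 - 50) = 0.0278 hours

0.0278 hours


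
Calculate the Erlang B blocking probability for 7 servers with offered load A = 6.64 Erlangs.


B(N,A) = (A^N/N!) / sum(A^k/k!, k=0..N) with N=7, A=6.64 = 0.2263

0.2263


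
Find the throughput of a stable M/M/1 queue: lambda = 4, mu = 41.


For a stable queue (lambda < mu), throughput = lambda = 4 per hour

4 per hour


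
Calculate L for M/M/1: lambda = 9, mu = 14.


rho = 9/14; L = rho/(1-rho) = 1.8

1.8


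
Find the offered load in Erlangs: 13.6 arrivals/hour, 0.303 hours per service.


Offered load a = lambda * E[S] = 13.6 * 0.303 = 4.12 Erlangs

4.12 Erlangs


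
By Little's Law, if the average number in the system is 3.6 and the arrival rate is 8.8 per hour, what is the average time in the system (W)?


W = L / lambda = 3.6 / 8.8 = 0.4091 hours

0.4091 hours


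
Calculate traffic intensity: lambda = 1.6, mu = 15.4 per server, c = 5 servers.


rho = lambda / (c * mu) = 1.6 / (5 * 15.4) = 0.0208

0.0208


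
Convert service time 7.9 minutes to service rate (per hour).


mu = 60 / avg_service_time = 60 / 7.9 = 7.59 per hour

7.59 per hour


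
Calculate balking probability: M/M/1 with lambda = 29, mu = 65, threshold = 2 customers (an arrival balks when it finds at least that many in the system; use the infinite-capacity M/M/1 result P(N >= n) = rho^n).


P(N >= 2) = rho^2 = (29/65)^2 = 0.1991

0.1991


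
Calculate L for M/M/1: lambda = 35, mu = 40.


rho = 35/40; L = rho/(1-rho) = 7.0

7.0


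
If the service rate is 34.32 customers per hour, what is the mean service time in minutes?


Mean service time = 60/mu = 60/34.32 = 1.75 minutes

1.75 minutes


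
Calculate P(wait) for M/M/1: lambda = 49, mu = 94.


P(wait) = rho = lambda/mu = 49/94 = 0.5213

0.5213


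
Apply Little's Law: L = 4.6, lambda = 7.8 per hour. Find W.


W = L / lambda = 4.6 / 7.8 = 0.5897 hours

0.5897 hours


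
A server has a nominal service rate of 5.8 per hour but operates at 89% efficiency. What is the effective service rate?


Effective rate = mu * efficiency = 5.8 * 0.89 = 5.16 per hour

5.16 per hour


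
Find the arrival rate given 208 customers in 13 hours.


lambda = total arrivals / time = 208 / 13 = 16.0 per hour

16.0 per hour


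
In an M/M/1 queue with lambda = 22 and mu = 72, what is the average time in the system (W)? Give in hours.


W = 1/(mu - lambda) = 1/(72 - 22) = 0.02 hours

0.02 hours


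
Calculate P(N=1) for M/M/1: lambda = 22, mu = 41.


rho = 22/41; P(n) = (1-rho)*rho^n = (1-22/41)*(22/41)^1 = 0.2487

0.2487


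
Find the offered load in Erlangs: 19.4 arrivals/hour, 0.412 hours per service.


Offered load a = lambda * E[S] = 19.4 * 0.412 = 7.99 Erlangs

7.99 Erlangs


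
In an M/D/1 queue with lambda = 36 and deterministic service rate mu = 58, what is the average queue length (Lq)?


M/D/1: Lq = rho^2 / (2*(1-rho)) where rho = 36/58; Lq = 0.51

0.51


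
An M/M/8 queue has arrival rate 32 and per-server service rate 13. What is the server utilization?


rho = lambda/(c*mu) = 32/(8*13) = 0.3077

0.3077


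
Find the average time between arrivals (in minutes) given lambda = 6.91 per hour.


Mean interarrival time = 60/lambda = 60/6.91 = 8.68 minutes

8.68 minutes


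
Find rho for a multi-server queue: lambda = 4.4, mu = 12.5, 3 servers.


rho = lambda / (c * mu) = 4.4 / (3 * 12.5) = 0.1173

0.1173


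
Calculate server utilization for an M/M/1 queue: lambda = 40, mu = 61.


rho = lambda/mu = 40/61 = 0.6557

0.6557


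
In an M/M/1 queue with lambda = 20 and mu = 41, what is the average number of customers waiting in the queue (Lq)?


rho = 20/41; Lq = rho^2/(1-rho) = 0.46

0.46


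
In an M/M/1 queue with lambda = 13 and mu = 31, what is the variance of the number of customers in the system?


rho = 13/31; Var(N) = rho/(1-rho)^2 = 1.24

1.24


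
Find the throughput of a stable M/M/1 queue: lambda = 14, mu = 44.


For a stable queue (lambda < mu), throughput = lambda = 14 per hour

14 per hour


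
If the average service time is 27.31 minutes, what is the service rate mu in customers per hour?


mu = 60 / avg_service_time = 60 / 27.31 = 2.2 per hour

2.2 per hour


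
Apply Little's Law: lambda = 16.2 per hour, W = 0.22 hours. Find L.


L = lambda * W = 16.2 * 0.22 = 3.56

3.56


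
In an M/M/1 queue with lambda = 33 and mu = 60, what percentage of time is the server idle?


Idle fraction = (1 - rho) * 100 = (1 - 33/60) * 100 = 45.0%

45.0%


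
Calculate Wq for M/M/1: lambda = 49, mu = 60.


rho = 49/60; Wq = rho/(mu - lambda) = 0.0742 hours

0.0742 hours


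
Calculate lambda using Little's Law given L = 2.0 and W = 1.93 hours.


lambda = L / W = 2.0 / 1.93 = 1.04 per hour

1.04 per hour


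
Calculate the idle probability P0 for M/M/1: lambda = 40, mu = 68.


P0 = 1 - rho = 1 - 40/68 = 0.4118

0.4118


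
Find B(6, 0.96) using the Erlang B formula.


B(N,A) = (A^N/N!) / sum(A^k/k!, k=0..N) with N=6, A=0.96 = 0.0004

0.0004


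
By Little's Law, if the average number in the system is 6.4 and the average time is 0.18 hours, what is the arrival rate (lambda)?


lambda = L / W = 6.4 / 0.18 = 35.56 per hour

35.56 per hour


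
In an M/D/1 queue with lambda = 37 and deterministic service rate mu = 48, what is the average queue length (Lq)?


M/D/1: Lq = rho^2 / (2*(1-rho)) where rho = 37/48; Lq = 1.3

1.3


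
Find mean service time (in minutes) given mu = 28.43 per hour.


Mean service time = 60/mu = 60/28.43 = 2.11 minutes

2.11 minutes


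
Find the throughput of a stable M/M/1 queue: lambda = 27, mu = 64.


For a stable queue (lambda < mu), throughput = lambda = 27 per hour

27 per hour


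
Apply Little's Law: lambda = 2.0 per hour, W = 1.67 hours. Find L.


L = lambda * W = 2.0 * 1.67 = 3.34

3.34


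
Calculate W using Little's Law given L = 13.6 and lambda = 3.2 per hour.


W = L / lambda = 13.6 / 3.2 = 4.25 hours

4.25 hours


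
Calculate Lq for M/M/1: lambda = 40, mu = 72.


rho = 40/72; Lq = rho^2/(1-rho) = 0.69

0.69


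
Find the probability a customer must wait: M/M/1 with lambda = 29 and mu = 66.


P(wait) = rho = lambda/mu = 29/66 = 0.4394

0.4394


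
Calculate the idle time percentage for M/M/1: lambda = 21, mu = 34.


Idle fraction = (1 - rho) * 100 = (1 - 21/34) * 100 = 38.2%

38.2%


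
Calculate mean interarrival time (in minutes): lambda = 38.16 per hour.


Mean interarrival time = 60/lambda = 60/38.16 = 1.57 minutes

1.57 minutes


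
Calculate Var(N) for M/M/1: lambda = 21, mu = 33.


rho = 21/33; Var(N) = rho/(1-rho)^2 = 4.81

4.81


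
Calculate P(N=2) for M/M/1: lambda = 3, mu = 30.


rho = 3/30; P(n) = (1-rho)*rho^n = (1-3/30)*(3/30)^2 = 0.009

0.009


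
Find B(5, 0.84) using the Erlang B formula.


B(N,A) = (A^N/N!) / sum(A^k/k!, k=0..N) with N=5, A=0.84 = 0.0015

0.0015


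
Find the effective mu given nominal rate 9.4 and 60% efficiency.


Effective rate = mu * efficiency = 9.4 * 0.6 = 5.64 per hour

5.64 per hour


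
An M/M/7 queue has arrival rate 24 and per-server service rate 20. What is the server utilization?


rho = lambda/(c*mu) = 24/(7*20) = 0.1714

0.1714


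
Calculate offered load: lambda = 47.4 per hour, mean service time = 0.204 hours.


Offered load a = lambda * E[S] = 47.4 * 0.204 = 9.67 Erlangs

9.67 Erlangs


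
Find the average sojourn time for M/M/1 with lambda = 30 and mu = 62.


W = 1/(mu - lambda) = 1/(62 - 30) = 0.0313 hours

0.0313 hours


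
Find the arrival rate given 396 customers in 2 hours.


lambda = total arrivals / time = 396 / 2 = 198.0 per hour

198.0 per hour


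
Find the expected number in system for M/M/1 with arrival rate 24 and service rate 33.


rho = 24/33; L = rho/(1-rho) = 2.67

2.67


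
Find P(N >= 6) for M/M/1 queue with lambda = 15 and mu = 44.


P(N >= 6) = rho^6 = (15/44)^6 = 0.0016

0.0016


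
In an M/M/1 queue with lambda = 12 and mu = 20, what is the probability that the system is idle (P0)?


P0 = 1 - rho = 1 - 12/20 = 0.4

0.4


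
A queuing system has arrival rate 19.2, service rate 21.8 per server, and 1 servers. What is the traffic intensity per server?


rho = lambda / (c * mu) = 19.2 / (1 * 21.8) = 0.8807

0.8807


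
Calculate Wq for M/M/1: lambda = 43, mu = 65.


rho = 43/65; Wq = rho/(mu - lambda) = 0.0301 hours

0.0301 hours


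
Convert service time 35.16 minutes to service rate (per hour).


mu = 60 / avg_service_time = 60 / 35.16 = 1.71 per hour

1.71 per hour


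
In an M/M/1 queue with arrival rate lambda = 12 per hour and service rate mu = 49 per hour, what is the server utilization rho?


rho = lambda/mu = 12/49 = 0.2449

0.2449


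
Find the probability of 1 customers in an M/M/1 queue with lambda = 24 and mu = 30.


rho = 24/30; P(n) = (1-rho)*rho^n = (1-24/30)*(24/30)^1 = 0.16

0.16


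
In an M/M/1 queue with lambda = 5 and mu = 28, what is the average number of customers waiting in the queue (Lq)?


rho = 5/28; Lq = rho^2/(1-rho) = 0.04

0.04


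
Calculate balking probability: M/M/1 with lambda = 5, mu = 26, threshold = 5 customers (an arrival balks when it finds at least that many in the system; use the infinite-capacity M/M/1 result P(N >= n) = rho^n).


P(N >= 5) = rho^5 = (5/26)^5 = 0.0003

0.0003


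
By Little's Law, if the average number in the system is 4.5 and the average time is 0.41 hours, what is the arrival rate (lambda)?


lambda = L / W = 4.5 / 0.41 = 10.98 per hour

10.98 per hour


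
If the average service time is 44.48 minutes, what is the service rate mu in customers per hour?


mu = 60 / avg_service_time = 60 / 44.48 = 1.35 per hour

1.35 per hour


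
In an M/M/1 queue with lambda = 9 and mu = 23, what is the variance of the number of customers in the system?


rho = 9/23; Var(N) = rho/(1-rho)^2 = 1.06

1.06


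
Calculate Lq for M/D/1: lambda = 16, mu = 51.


M/D/1: Lq = rho^2 / (2*(1-rho)) where rho = 16/51; Lq = 0.07

0.07


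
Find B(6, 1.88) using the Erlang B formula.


B(N,A) = (A^N/N!) / sum(A^k/k!, k=0..N) with N=6, A=1.88 = 0.0094

0.0094


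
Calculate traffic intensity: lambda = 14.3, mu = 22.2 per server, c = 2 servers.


rho = lambda / (c * mu) = 14.3 / (2 * 22.2) = 0.3221

0.3221


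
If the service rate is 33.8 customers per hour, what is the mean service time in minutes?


Mean service time = 60/mu = 60/33.8 = 1.78 minutes

1.78 minutes


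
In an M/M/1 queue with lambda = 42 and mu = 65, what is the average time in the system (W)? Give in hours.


W = 1/(mu - lambda) = 1/(65 - 42) = 0.0435 hours

0.0435 hours


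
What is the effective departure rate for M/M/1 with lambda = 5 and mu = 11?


For a stable queue (lambda < mu), throughput = lambda = 5 per hour

5 per hour


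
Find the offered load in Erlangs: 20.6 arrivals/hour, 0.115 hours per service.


Offered load a = lambda * E[S] = 20.6 * 0.115 = 2.37 Erlangs

2.37 Erlangs


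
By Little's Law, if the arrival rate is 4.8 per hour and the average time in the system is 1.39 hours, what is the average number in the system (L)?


L = lambda * W = 4.8 * 1.39 = 6.67

6.67


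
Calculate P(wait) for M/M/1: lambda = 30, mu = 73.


P(wait) = rho = lambda/mu = 30/73 = 0.411

0.411


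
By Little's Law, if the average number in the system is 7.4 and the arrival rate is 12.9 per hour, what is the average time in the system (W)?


W = L / lambda = 7.4 / 12.9 = 0.5736 hours

0.5736 hours


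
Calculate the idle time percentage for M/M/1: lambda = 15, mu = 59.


Idle fraction = (1 - rho) * 100 = (1 - 15/59) * 100 = 74.6%

74.6%


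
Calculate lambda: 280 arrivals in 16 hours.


lambda = total arrivals / time = 280 / 16 = 17.5 per hour

17.5 per hour


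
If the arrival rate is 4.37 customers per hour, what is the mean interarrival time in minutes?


Mean interarrival time = 60/lambda = 60/4.37 = 13.73 minutes

13.73 minutes


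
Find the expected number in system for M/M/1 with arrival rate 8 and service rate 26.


rho = 8/26; L = rho/(1-rho) = 0.44

0.44


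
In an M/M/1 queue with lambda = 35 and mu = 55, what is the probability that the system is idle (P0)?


P0 = 1 - rho = 1 - 35/55 = 0.3636

0.3636


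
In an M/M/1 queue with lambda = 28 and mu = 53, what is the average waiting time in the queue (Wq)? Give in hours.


rho = 28/53; Wq = rho/(mu - lambda) = 0.0211 hours

0.0211 hours


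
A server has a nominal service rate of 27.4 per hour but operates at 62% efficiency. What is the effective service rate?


Effective rate = mu * efficiency = 27.4 * 0.62 = 16.99 per hour

16.99 per hour


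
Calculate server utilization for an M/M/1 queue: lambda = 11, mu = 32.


rho = lambda/mu = 11/32 = 0.3438

0.3438


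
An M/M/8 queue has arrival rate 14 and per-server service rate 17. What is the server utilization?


rho = lambda/(c*mu) = 14/(8*17) = 0.1029

0.1029


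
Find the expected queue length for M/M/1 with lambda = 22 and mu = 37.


rho = 22/37; Lq = rho^2/(1-rho) = 0.87

0.87


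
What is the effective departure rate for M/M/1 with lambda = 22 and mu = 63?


For a stable queue (lambda < mu), throughput = lambda = 22 per hour

22 per hour


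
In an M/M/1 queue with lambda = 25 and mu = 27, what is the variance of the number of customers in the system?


rho = 25/27; Var(N) = rho/(1-rho)^2 = 168.75

168.75


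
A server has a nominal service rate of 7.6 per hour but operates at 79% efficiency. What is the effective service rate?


Effective rate = mu * efficiency = 7.6 * 0.79 = 6.0 per hour

6.0 per hour


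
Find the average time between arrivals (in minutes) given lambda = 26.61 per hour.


Mean interarrival time = 60/lambda = 60/26.61 = 2.25 minutes

2.25 minutes


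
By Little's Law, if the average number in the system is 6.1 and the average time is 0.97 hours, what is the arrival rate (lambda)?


lambda = L / W = 6.1 / 0.97 = 6.29 per hour

6.29 per hour


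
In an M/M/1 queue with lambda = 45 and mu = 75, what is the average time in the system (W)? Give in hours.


W = 1/(mu - lambda) = 1/(75 - 45) = 0.0333 hours

0.0333 hours


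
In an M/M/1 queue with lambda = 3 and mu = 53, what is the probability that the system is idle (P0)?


P0 = 1 - rho = 1 - 3/53 = 0.9434

0.9434


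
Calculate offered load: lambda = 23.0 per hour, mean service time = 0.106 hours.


Offered load a = lambda * E[S] = 23.0 * 0.106 = 2.44 Erlangs

2.44 Erlangs


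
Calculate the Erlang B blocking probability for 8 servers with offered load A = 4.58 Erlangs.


B(N,A) = (A^N/N!) / sum(A^k/k!, k=0..N) with N=8, A=4.58 = 0.0515

0.0515


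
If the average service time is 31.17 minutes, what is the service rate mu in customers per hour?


mu = 60 / avg_service_time = 60 / 31.17 = 1.92 per hour

1.92 per hour


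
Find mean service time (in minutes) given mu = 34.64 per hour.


Mean service time = 60/mu = 60/34.64 = 1.73 minutes

1.73 minutes


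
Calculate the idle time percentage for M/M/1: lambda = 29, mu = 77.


Idle fraction = (1 - rho) * 100 = (1 - 29/77) * 100 = 62.3%

62.3%


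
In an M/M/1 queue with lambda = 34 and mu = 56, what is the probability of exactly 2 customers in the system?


rho = 34/56; P(n) = (1-rho)*rho^n = (1-34/56)*(34/56)^2 = 0.1448

0.1448


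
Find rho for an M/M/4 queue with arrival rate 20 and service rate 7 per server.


rho = lambda/(c*mu) = 20/(4*7) = 0.7143

0.7143


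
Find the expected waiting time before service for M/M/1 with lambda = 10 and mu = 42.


rho = 10/42; Wq = rho/(mu - lambda) = 0.0074 hours

0.0074 hours


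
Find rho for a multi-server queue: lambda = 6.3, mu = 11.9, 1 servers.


rho = lambda / (c * mu) = 6.3 / (1 * 11.9) = 0.5294

0.5294


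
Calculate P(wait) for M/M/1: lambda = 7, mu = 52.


P(wait) = rho = lambda/mu = 7/52 = 0.1346

0.1346


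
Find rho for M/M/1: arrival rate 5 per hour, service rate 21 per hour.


rho = lambda/mu = 5/21 = 0.2381

0.2381


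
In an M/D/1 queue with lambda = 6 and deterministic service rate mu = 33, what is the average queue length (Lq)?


M/D/1: Lq = rho^2 / (2*(1-rho)) where rho = 6/33; Lq = 0.02

0.02


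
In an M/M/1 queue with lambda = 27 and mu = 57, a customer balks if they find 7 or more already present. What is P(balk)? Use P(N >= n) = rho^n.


P(N >= 7) = rho^7 = (27/57)^7 = 0.0054

0.0054


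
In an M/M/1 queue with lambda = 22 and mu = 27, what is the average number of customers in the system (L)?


rho = 22/27; L = rho/(1-rho) = 4.4

4.4


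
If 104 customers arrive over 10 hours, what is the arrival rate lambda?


lambda = total arrivals / time = 104 / 10 = 10.4 per hour

10.4 per hour


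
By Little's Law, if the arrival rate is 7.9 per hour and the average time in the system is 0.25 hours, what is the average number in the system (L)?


L = lambda * W = 7.9 * 0.25 = 1.98

1.98


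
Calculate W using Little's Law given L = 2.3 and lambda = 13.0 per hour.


W = L / lambda = 2.3 / 13.0 = 0.1769 hours

0.1769 hours


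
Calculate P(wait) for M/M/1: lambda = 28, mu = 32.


P(wait) = rho = lambda/mu = 28/32 = 0.875

0.875


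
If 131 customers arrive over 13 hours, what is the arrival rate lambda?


lambda = total arrivals / time = 131 / 13 = 10.08 per hour

10.08 per hour


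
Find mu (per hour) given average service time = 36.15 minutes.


mu = 60 / avg_service_time = 60 / 36.15 = 1.66 per hour

1.66 per hour


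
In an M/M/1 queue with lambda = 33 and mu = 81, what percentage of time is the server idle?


Idle fraction = (1 - rho) * 100 = (1 - 33/81) * 100 = 59.3%

59.3%


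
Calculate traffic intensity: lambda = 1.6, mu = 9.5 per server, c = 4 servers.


rho = lambda / (c * mu) = 1.6 / (4 * 9.5) = 0.0421

0.0421


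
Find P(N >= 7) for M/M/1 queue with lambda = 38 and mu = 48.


P(N >= 7) = rho^7 = (38/48)^7 = 0.1949

0.1949


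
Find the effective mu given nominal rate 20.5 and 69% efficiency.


Effective rate = mu * efficiency = 20.5 * 0.69 = 14.15 per hour

14.15 per hour


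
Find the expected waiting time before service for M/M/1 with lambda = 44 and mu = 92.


rho = 44/92; Wq = rho/(mu - lambda) = 0.01 hours

0.01 hours


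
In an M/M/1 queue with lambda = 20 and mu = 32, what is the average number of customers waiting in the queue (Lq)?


rho = 20/32; Lq = rho^2/(1-rho) = 1.04

1.04


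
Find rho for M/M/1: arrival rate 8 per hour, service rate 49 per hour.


rho = lambda/mu = 8/49 = 0.1633

0.1633


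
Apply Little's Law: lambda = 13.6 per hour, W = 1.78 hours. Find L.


L = lambda * W = 13.6 * 1.78 = 24.21

24.21


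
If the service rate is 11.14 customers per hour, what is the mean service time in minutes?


Mean service time = 60/mu = 60/11.14 = 5.39 minutes

5.39 minutes


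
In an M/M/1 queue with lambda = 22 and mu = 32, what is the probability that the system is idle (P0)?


P0 = 1 - rho = 1 - 22/32 = 0.3125

0.3125


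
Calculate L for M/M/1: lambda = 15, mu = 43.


rho = 15/43; L = rho/(1-rho) = 0.54

0.54


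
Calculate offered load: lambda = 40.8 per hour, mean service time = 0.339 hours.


Offered load a = lambda * E[S] = 40.8 * 0.339 = 13.83 Erlangs

13.83 Erlangs


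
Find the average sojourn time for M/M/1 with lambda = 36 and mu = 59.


W = 1/(mu - lambda) = 1/(59 - 36) = 0.0435 hours

0.0435 hours


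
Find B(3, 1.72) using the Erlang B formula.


B(N,A) = (A^N/N!) / sum(A^k/k!, k=0..N) with N=3, A=1.72 = 0.168

0.168


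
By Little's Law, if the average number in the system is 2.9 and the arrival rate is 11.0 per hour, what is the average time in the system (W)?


W = L / lambda = 2.9 / 11.0 = 0.2636 hours

0.2636 hours


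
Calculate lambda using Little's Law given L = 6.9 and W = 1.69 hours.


lambda = L / W = 6.9 / 1.69 = 4.08 per hour

4.08 per hour


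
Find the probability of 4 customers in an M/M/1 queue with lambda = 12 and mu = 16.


rho = 12/16; P(n) = (1-rho)*rho^n = (1-12/16)*(12/16)^4 = 0.0791

0.0791


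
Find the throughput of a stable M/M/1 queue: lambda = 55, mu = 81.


For a stable queue (lambda < mu), throughput = lambda = 55 per hour

55 per hour


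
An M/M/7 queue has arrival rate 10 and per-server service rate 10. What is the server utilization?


rho = lambda/(c*mu) = 10/(7*10) = 0.1429

0.1429


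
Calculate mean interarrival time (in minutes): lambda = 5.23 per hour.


Mean interarrival time = 60/lambda = 60/5.23 = 11.47 minutes

11.47 minutes


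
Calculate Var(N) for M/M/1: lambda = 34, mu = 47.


rho = 34/47; Var(N) = rho/(1-rho)^2 = 9.46

9.46


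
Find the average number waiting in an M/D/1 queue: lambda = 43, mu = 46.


M/D/1: Lq = rho^2 / (2*(1-rho)) where rho = 43/46; Lq = 6.7

6.7


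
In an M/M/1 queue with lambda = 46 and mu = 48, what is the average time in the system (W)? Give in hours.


W = 1/(mu - lambda) = 1/(48 - 46) = 0.5 hours

0.5 hours


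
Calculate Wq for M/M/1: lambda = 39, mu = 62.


rho = 39/62; Wq = rho/(mu - lambda) = 0.0273 hours

0.0273 hours


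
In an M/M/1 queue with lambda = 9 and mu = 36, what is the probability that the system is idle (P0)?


P0 = 1 - rho = 1 - 9/36 = 0.75

0.75


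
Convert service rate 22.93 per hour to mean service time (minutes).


Mean service time = 60/mu = 60/22.93 = 2.62 minutes

2.62 minutes


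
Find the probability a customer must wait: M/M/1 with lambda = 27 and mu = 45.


P(wait) = rho = lambda/mu = 27/45 = 0.6

0.6


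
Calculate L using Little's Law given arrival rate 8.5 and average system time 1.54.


L = lambda * W = 8.5 * 1.54 = 13.09

13.09


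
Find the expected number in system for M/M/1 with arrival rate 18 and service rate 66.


rho = 18/66; L = rho/(1-rho) = 0.37

0.37


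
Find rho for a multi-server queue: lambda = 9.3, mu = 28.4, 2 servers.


rho = lambda / (c * mu) = 9.3 / (2 * 28.4) = 0.1637

0.1637


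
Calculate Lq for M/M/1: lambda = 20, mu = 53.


rho = 20/53; Lq = rho^2/(1-rho) = 0.23

0.23


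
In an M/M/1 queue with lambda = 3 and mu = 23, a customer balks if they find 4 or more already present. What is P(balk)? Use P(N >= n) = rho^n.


P(N >= 4) = rho^4 = (3/23)^4 = 0.0003

0.0003


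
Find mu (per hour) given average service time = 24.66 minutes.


mu = 60 / avg_service_time = 60 / 24.66 = 2.43 per hour

2.43 per hour


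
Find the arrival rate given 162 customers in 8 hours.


lambda = total arrivals / time = 162 / 8 = 20.25 per hour

20.25 per hour


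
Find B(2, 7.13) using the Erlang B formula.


B(N,A) = (A^N/N!) / sum(A^k/k!, k=0..N) with N=2, A=7.13 = 0.7577

0.7577


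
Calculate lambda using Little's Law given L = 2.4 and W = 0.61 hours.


lambda = L / W = 2.4 / 0.61 = 3.93 per hour

3.93 per hour


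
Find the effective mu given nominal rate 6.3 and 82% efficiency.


Effective rate = mu * efficiency = 6.3 * 0.82 = 5.17 per hour

5.17 per hour


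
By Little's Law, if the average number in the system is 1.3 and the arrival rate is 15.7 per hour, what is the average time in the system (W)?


W = L / lambda = 1.3 / 15.7 = 0.0828 hours

0.0828 hours


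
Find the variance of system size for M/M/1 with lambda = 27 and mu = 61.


rho = 27/61; Var(N) = rho/(1-rho)^2 = 1.42

1.42


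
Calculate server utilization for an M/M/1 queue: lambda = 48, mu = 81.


rho = lambda/mu = 48/81 = 0.5926

0.5926


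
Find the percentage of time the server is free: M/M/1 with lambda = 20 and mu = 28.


Idle fraction = (1 - rho) * 100 = (1 - 20/28) * 100 = 28.6%

28.6%


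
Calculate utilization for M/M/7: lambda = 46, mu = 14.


rho = lambda/(c*mu) = 46/(7*14) = 0.4694

0.4694


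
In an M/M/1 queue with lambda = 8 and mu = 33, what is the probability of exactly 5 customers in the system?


rho = 8/33; P(n) = (1-rho)*rho^n = (1-8/33)*(8/33)^5 = 0.0006

0.0006


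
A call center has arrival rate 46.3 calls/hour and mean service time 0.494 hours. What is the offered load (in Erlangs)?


Offered load a = lambda * E[S] = 46.3 * 0.494 = 22.87 Erlangs

22.87 Erlangs


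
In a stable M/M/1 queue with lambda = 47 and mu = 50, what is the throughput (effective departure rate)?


For a stable queue (lambda < mu), throughput = lambda = 47 per hour

47 per hour


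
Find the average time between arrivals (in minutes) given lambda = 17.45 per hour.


Mean interarrival time = 60/lambda = 60/17.45 = 3.44 minutes

3.44 minutes


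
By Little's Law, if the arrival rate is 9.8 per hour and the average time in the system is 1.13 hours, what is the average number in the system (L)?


L = lambda * W = 9.8 * 1.13 = 11.07

11.07


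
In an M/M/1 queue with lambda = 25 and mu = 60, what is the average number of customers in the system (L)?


rho = 25/60; L = rho/(1-rho) = 0.71

0.71


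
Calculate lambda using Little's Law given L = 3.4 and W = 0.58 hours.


lambda = L / W = 3.4 / 0.58 = 5.86 per hour

5.86 per hour


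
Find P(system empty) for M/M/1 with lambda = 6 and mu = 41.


P0 = 1 - rho = 1 - 6/41 = 0.8537

0.8537


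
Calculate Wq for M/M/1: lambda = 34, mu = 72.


rho = 34/72; Wq = rho/(mu - lambda) = 0.0124 hours

0.0124 hours


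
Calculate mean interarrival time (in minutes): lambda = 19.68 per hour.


Mean interarrival time = 60/lambda = 60/19.68 = 3.05 minutes

3.05 minutes


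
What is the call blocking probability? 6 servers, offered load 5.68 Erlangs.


B(N,A) = (A^N/N!) / sum(A^k/k!, k=0..N) with N=6, A=5.68 = 0.2421

0.2421


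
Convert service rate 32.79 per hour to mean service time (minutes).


Mean service time = 60/mu = 60/32.79 = 1.83 minutes

1.83 minutes


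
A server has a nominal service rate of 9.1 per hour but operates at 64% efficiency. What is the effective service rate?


Effective rate = mu * efficiency = 9.1 * 0.64 = 5.82 per hour

5.82 per hour


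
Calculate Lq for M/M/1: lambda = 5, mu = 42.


rho = 5/42; Lq = rho^2/(1-rho) = 0.02

0.02


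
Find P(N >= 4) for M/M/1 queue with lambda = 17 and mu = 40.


P(N >= 4) = rho^4 = (17/40)^4 = 0.0326

0.0326


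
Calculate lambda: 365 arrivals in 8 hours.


lambda = total arrivals / time = 365 / 8 = 45.63 per hour

45.63 per hour


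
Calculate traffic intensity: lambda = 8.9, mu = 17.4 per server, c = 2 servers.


rho = lambda / (c * mu) = 8.9 / (2 * 17.4) = 0.2557

0.2557


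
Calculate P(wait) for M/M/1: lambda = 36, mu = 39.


P(wait) = rho = lambda/mu = 36/39 = 0.9231

0.9231


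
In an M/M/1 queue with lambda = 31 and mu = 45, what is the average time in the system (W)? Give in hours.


W = 1/(mu - lambda) = 1/(45 - 31) = 0.0714 hours

0.0714 hours


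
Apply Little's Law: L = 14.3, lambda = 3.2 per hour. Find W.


W = L / lambda = 14.3 / 3.2 = 4.4688 hours

4.4688 hours


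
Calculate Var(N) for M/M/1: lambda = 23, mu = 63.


rho = 23/63; Var(N) = rho/(1-rho)^2 = 0.91

0.91


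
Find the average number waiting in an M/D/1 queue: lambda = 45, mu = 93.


M/D/1: Lq = rho^2 / (2*(1-rho)) where rho = 45/93; Lq = 0.23

0.23


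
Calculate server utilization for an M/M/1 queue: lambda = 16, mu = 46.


rho = lambda/mu = 16/46 = 0.3478

0.3478


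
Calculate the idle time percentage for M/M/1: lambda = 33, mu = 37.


Idle fraction = (1 - rho) * 100 = (1 - 33/37) * 100 = 10.8%

10.8%


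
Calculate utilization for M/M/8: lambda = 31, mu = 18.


rho = lambda/(c*mu) = 31/(8*18) = 0.2153

0.2153


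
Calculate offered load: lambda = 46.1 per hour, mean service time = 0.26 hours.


Offered load a = lambda * E[S] = 46.1 * 0.26 = 11.99 Erlangs

11.99 Erlangs


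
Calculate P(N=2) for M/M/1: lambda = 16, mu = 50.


rho = 16/50; P(n) = (1-rho)*rho^n = (1-16/50)*(16/50)^2 = 0.0696

0.0696


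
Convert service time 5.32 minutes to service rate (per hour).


mu = 60 / avg_service_time = 60 / 5.32 = 11.28 per hour

11.28 per hour


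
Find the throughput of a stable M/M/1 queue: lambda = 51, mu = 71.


For a stable queue (lambda < mu), throughput = lambda = 51 per hour

51 per hour


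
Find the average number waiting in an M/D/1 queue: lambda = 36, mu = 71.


M/D/1: Lq = rho^2 / (2*(1-rho)) where rho = 36/71; Lq = 0.26

0.26


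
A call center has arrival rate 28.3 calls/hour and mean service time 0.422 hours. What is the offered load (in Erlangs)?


Offered load a = lambda * E[S] = 28.3 * 0.422 = 11.94 Erlangs

11.94 Erlangs


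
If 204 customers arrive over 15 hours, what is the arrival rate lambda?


lambda = total arrivals / time = 204 / 15 = 13.6 per hour

13.6 per hour


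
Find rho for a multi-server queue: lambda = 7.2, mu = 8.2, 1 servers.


rho = lambda / (c * mu) = 7.2 / (1 * 8.2) = 0.878

0.878


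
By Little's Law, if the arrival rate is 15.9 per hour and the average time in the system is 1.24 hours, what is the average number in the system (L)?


L = lambda * W = 15.9 * 1.24 = 19.72

19.72


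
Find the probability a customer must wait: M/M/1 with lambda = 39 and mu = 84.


P(wait) = rho = lambda/mu = 39/84 = 0.4643

0.4643


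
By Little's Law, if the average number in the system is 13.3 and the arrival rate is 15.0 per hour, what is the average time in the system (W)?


W = L / lambda = 13.3 / 15.0 = 0.8867 hours

0.8867 hours


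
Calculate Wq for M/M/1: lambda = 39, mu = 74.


rho = 39/74; Wq = rho/(mu - lambda) = 0.0151 hours

0.0151 hours


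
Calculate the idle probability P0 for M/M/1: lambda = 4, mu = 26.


P0 = 1 - rho = 1 - 4/26 = 0.8462

0.8462


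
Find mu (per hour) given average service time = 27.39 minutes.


mu = 60 / avg_service_time = 60 / 27.39 = 2.19 per hour

2.19 per hour


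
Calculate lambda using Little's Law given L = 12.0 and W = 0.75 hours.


lambda = L / W = 12.0 / 0.75 = 16.0 per hour

16.0 per hour


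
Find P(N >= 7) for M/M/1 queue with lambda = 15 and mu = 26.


P(N >= 7) = rho^7 = (15/26)^7 = 0.0213

0.0213


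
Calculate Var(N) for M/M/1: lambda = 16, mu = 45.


rho = 16/45; Var(N) = rho/(1-rho)^2 = 0.86

0.86


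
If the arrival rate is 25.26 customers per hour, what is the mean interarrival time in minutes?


Mean interarrival time = 60/lambda = 60/25.26 = 2.38 minutes

2.38 minutes


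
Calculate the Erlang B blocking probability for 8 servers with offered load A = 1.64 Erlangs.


B(N,A) = (A^N/N!) / sum(A^k/k!, k=0..N) with N=8, A=1.64 = 0.0003

0.0003


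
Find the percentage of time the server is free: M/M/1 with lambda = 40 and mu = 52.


Idle fraction = (1 - rho) * 100 = (1 - 40/52) * 100 = 23.1%

23.1%


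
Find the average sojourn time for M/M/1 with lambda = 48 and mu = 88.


W = 1/(mu - lambda) = 1/(88 - 48) = 0.025 hours

0.025 hours


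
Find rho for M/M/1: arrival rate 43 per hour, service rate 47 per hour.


rho = lambda/mu = 43/47 = 0.9149

0.9149


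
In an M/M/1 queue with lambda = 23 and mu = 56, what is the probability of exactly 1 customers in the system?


rho = 23/56; P(n) = (1-rho)*rho^n = (1-23/56)*(23/56)^1 = 0.242

0.242


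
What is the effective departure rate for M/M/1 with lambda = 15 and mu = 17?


For a stable queue (lambda < mu), throughput = lambda = 15 per hour

15 per hour


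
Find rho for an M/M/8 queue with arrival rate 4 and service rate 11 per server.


rho = lambda/(c*mu) = 4/(8*11) = 0.0455

0.0455


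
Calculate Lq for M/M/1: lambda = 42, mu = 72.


rho = 42/72; Lq = rho^2/(1-rho) = 0.82

0.82


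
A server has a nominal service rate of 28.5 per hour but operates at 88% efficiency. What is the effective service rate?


Effective rate = mu * efficiency = 28.5 * 0.88 = 25.08 per hour

25.08 per hour


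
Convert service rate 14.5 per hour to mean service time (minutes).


Mean service time = 60/mu = 60/14.5 = 4.14 minutes

4.14 minutes


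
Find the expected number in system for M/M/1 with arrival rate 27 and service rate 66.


rho = 27/66; L = rho/(1-rho) = 0.69

0.69


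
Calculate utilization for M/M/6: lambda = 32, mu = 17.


rho = lambda/(c*mu) = 32/(6*17) = 0.3137

0.3137


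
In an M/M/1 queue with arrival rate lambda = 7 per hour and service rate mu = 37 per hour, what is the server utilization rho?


rho = lambda/mu = 7/37 = 0.1892

0.1892


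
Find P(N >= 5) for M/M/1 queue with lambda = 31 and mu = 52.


P(N >= 5) = rho^5 = (31/52)^5 = 0.0753

0.0753


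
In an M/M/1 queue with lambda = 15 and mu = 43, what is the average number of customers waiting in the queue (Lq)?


rho = 15/43; Lq = rho^2/(1-rho) = 0.19

0.19


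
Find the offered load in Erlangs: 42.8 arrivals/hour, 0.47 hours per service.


Offered load a = lambda * E[S] = 42.8 * 0.47 = 20.12 Erlangs

20.12 Erlangs


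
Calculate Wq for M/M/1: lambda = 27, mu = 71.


rho = 27/71; Wq = rho/(mu - lambda) = 0.0086 hours

0.0086 hours


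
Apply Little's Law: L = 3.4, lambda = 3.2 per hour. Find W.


W = L / lambda = 3.4 / 3.2 = 1.0625 hours

1.0625 hours
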